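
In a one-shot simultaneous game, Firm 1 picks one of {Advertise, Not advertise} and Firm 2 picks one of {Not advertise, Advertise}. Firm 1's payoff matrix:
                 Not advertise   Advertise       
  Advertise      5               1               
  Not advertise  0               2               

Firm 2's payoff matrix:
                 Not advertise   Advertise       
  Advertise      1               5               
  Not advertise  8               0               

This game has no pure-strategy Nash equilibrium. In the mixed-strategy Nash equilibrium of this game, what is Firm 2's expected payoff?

Set Firm 2's expected payoff from Not advertise equal to that from Advertise:
  Firm 2's payoff from Not advertise: p·1 + (1−p)·8 = -7p + 8
  Firm 2's payoff from Advertise: p·5 + (1−p)·0 = 5p
  -7p + 8 = 5p  ⇒  -12p = -8  ⇒  p = 2/3.
At equilibrium Firm 2 is indifferent across columns, so Firm 2's payoff equals the payoff from Not advertise: (2/3)·1 + (1/3)·8 = 10/3.

10/3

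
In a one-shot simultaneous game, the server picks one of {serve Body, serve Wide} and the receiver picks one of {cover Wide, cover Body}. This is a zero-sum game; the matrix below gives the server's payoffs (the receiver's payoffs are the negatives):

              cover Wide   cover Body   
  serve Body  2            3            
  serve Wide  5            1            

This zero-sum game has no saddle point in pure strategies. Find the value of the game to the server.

For the server to be willing to mix, the server must be indifferent between serve Body and serve Wide, which pins down the receiver's mix.
  the server's payoff from serve Body: q·2 + (1−q)·3 = -q + 3
  the server's payoff from serve Wide: q·5 + (1−q)·1 = 4q + 1
  -q + 3 = 4q + 1  ⇒  -5q = -2  ⇒  q = 2/5.
The value is the server's expected payoff against this mix (using serve Body): (2/5)·2 + (3/5)·3 = 13/5.

v = 13/5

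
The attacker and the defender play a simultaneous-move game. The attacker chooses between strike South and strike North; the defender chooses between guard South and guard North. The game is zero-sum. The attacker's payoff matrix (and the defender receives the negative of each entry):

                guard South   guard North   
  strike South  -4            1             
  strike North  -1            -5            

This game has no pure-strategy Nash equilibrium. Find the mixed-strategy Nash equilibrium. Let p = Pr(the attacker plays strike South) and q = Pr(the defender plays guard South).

In a mixed equilibrium the defender is indifferent between guard South and guard North; this condition fixes p.
  the defender's payoff to guard South: p·4 + (1−p)·1 = 3p + 1
  the defender's payoff to guard North: p·(-1) + (1−p)·5 = -6p + 5
  3p + 1 = -6p + 5  ⇒  9p = 4  ⇒  p = 4/9.
In a mixed equilibrium the attacker is indifferent between strike South and strike North; this condition fixes q.
  the attacker's expected payoff from strike South: q·(-4) + (1−q)·1 = -5q + 1
  the attacker's expected payoff from strike North: q·(-1) + (1−q)·(-5) = 4q - 5
  -5q + 1 = 4q - 5  ⇒  -9q = -6  ⇒  q = 2/3.

p = 4/9, q = 2/3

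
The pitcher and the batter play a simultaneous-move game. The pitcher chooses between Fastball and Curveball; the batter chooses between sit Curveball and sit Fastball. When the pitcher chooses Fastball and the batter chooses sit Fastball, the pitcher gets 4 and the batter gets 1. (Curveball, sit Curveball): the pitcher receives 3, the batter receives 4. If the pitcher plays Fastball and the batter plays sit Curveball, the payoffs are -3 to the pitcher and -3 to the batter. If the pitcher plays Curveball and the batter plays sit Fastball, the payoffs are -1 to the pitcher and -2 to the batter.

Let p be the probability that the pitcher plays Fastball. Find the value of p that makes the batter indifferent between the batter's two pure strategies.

The batter's indifference between sit Curveball and sit Fastball determines the pitcher's mixing probability p:
  the batter's payoff to sit Curveball: p·(-3) + (1−p)·4 = -7p + 4
  the batter's payoff to sit Fastball: p·1 + (1−p)·(-2) = 3p - 2
  -7p + 4 = 3p - 2  ⇒  -10p = -6  ⇒  p = 3/5.

p = 3/5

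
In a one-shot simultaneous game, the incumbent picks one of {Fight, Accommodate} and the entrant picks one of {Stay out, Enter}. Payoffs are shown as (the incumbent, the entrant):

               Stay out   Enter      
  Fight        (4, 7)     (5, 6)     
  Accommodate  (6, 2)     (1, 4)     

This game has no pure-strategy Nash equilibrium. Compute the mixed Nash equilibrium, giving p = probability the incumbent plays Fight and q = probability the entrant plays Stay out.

For the entrant to be willing to mix, the entrant must be indifferent between Stay out and Enter, which pins down the incumbent's mix.
  the entrant's payoff to Stay out: p·7 + (1−p)·2 = 5p + 2
  the entrant's payoff to Enter: p·6 + (1−p)·4 = 2p + 4
  5p + 2 = 2p + 4  ⇒  3p = 2  ⇒  p = 2/3.
The incumbent's indifference between Fight and Accommodate determines the entrant's mixing probability q:
  the incumbent's payoff to Fight: q·4 + (1−q)·5 = -q + 5
  the incumbent's payoff to Accommodate: q·6 + (1−q)·1 = 5q + 1
  -q + 5 = 5q + 1  ⇒  -6q = -4  ⇒  q = 2/3.

p = 2/3, q = 2/3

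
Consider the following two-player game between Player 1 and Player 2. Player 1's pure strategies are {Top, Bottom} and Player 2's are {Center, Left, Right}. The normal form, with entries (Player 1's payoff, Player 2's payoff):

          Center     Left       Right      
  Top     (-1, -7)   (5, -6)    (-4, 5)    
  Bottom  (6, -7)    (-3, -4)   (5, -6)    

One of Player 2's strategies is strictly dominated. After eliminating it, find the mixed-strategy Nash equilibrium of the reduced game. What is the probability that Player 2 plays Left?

Player 2's strategy Center is strictly dominated by Left: -6 > -7 and -4 > -7. Eliminate Center.
Player 1's indifference between Top and Bottom determines Player 2's mixing probability q:
  Player 1's expected payoff from Top: q·5 + (1−q)·(-4) = 9q - 4
  Player 1's expected payoff from Bottom: q·(-3) + (1−q)·5 = -8q + 5
  9q - 4 = -8q + 5  ⇒  17q = 9  ⇒  q = 9/17.

q = 9/17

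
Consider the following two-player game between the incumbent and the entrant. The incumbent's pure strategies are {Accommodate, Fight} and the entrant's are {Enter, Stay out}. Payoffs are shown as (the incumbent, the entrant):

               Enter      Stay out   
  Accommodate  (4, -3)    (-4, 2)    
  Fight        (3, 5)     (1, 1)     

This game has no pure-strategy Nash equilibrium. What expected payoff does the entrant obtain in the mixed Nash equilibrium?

13/9

For the entrant to be willing to mix, the entrant must be indifferent between Enter and Stay out, which pins down the incumbent's mix.
  the entrant's payoff from Enter: p·(-3) + (1−p)·5 = -8p + 5
  the entrant's payoff from Stay out: p·2 + (1−p)·1 = p + 1
  -8p + 5 = p + 1  ⇒  -9p = -4  ⇒  p = 4/9.
At equilibrium the entrant is indifferent across columns, so the entrant's payoff equals the payoff from Enter: (4/9)·(-3) + (5/9)·5 = 13/9.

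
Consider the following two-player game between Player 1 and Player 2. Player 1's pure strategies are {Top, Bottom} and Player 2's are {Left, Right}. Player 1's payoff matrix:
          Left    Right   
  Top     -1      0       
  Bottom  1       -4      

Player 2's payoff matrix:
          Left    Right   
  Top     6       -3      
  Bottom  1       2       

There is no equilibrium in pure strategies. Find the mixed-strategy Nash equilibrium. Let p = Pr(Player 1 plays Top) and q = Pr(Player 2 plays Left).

p = 1/10, q = 2/3

In a mixed equilibrium Player 2 is indifferent between Left and Right; this condition fixes p.
  Player 2's payoff from Left: p·6 + (1−p)·1 = 5p + 1
  Player 2's payoff from Right: p·(-3) + (1−p)·2 = -5p + 2
  5p + 1 = -5p + 2  ⇒  10p = 1  ⇒  p = 1/10.
Player 2's mix must leave Player 1 indifferent between Top and Bottom.
  Player 1's payoff to Top: q·(-1) + (1−q)·0 = -q
  Player 1's payoff to Bottom: q·1 + (1−q)·(-4) = 5q - 4
  -q = 5q - 4  ⇒  -6q = -4  ⇒  q = 2/3.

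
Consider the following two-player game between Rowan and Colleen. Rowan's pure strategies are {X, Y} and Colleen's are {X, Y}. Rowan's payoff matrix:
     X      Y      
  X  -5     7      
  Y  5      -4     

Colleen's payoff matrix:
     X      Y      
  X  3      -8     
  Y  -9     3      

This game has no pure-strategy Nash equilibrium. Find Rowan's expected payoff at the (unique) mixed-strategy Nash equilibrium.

In a mixed equilibrium Rowan is indifferent between X and Y; this condition fixes q.
  Rowan's expected payoff from X: q·(-5) + (1−q)·7 = -12q + 7
  Rowan's expected payoff from Y: q·5 + (1−q)·(-4) = 9q - 4
  -12q + 7 = 9q - 4  ⇒  -21q = -11  ⇒  q = 11/21.
At equilibrium Rowan is indifferent across rows, so Rowan's payoff equals the payoff from X: (11/21)·(-5) + (10/21)·7 = 5/7.

5/7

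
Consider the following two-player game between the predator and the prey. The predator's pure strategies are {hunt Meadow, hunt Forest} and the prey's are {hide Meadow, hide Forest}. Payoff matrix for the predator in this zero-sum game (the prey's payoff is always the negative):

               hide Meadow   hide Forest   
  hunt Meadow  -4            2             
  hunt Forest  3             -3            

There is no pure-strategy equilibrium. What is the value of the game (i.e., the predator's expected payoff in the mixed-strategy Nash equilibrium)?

v = -1/2

In a mixed equilibrium the predator is indifferent between hunt Meadow and hunt Forest; this condition fixes q.
  the predator's payoff to hunt Meadow: q·(-4) + (1−q)·2 = -6q + 2
  the predator's payoff to hunt Forest: q·3 + (1−q)·(-3) = 6q - 3
  -6q + 2 = 6q - 3  ⇒  -12q = -5  ⇒  q = 5/12.
The value is the predator's expected payoff against this mix (using hunt Meadow): (5/12)·(-4) + (7/12)·2 = -1/2.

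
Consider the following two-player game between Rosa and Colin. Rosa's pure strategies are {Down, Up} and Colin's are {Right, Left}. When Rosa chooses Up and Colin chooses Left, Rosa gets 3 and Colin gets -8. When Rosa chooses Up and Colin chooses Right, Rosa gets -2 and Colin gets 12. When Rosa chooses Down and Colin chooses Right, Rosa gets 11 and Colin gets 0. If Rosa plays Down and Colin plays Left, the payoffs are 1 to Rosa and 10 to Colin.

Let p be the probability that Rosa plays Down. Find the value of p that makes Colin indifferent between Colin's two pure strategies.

p = 2/3

In a mixed equilibrium Colin is indifferent between Right and Left; this condition fixes p.
  Colin's payoff from Right: p·0 + (1−p)·12 = -12p + 12
  Colin's payoff from Left: p·10 + (1−p)·(-8) = 18p - 8
  -12p + 12 = 18p - 8  ⇒  -30p = -20  ⇒  p = 2/3.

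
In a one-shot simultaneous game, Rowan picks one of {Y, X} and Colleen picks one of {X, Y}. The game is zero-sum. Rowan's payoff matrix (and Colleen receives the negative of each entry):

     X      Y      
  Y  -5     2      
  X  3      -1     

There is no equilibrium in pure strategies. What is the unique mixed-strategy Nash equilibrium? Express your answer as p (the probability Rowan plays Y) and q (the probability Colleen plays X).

Rowan's mix must leave Colleen indifferent between X and Y.
  Colleen's payoff to X: p·5 + (1−p)·(-3) = 8p - 3
  Colleen's payoff to Y: p·(-2) + (1−p)·1 = -3p + 1
  8p - 3 = -3p + 1  ⇒  11p = 4  ⇒  p = 4/11.
For Rowan to be willing to mix, Rowan must be indifferent between Y and X, which pins down Colleen's mix.
  Rowan's expected payoff from Y: q·(-5) + (1−q)·2 = -7q + 2
  Rowan's expected payoff from X: q·3 + (1−q)·(-1) = 4q - 1
  -7q + 2 = 4q - 1  ⇒  -11q = -3  ⇒  q = 3/11.

p = 4/11, q = 3/11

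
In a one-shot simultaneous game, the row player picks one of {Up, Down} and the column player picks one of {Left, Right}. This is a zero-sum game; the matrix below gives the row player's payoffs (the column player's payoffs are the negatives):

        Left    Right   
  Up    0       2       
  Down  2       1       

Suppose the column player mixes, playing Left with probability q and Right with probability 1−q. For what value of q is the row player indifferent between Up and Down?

In a mixed equilibrium the row player is indifferent between Up and Down; this condition fixes q.
  the row player's payoff from Up: q·0 + (1−q)·2 = -2q + 2
  the row player's payoff from Down: q·2 + (1−q)·1 = q + 1
  -2q + 2 = q + 1  ⇒  -3q = -1  ⇒  q = 1/3.

q = 1/3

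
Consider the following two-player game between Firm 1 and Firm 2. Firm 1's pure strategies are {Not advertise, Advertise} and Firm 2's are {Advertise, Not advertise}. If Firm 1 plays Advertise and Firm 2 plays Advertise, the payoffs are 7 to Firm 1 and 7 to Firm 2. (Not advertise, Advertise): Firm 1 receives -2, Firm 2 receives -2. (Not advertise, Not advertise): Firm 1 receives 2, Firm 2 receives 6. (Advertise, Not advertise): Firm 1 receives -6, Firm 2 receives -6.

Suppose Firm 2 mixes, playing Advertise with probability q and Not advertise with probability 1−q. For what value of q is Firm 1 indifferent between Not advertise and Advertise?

For Firm 1 to be willing to mix, Firm 1 must be indifferent between Not advertise and Advertise, which pins down Firm 2's mix.
  Firm 1's payoff from Not advertise: q·(-2) + (1−q)·2 = -4q + 2
  Firm 1's payoff from Advertise: q·7 + (1−q)·(-6) = 13q - 6
  -4q + 2 = 13q - 6  ⇒  -17q = -8  ⇒  q = 8/17.

q = 8/17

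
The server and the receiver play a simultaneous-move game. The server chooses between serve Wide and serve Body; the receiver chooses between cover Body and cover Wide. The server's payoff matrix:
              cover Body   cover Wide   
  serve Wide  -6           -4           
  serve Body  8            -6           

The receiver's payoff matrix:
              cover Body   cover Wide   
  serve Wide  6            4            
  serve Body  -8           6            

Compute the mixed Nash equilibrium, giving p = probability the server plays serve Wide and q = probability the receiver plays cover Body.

p = 7/8, q = 1/8

For the receiver to be willing to mix, the receiver must be indifferent between cover Body and cover Wide, which pins down the server's mix.
  the receiver's payoff from cover Body: p·6 + (1−p)·(-8) = 14p - 8
  the receiver's payoff from cover Wide: p·4 + (1−p)·6 = -2p + 6
  14p - 8 = -2p + 6  ⇒  16p = 14  ⇒  p = 7/8.
The server's indifference between serve Wide and serve Body determines the receiver's mixing probability q:
  the server's payoff to serve Wide: q·(-6) + (1−q)·(-4) = -2q - 4
  the server's payoff to serve Body: q·8 + (1−q)·(-6) = 14q - 6
  -2q - 4 = 14q - 6  ⇒  -16q = -2  ⇒  q = 1/8.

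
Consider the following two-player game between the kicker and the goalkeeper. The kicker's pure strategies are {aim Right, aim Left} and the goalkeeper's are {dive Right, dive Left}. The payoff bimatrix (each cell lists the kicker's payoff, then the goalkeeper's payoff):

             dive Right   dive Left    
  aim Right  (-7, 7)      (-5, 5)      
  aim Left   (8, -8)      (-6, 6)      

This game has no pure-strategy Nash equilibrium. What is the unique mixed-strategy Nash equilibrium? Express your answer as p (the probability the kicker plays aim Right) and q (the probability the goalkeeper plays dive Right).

In a mixed equilibrium the goalkeeper is indifferent between dive Right and dive Left; this condition fixes p.
  the goalkeeper's payoff to dive Right: p·7 + (1−p)·(-8) = 15p - 8
  the goalkeeper's payoff to dive Left: p·5 + (1−p)·6 = -p + 6
  15p - 8 = -p + 6  ⇒  16p = 14  ⇒  p = 7/8.
For the kicker to be willing to mix, the kicker must be indifferent between aim Right and aim Left, which pins down the goalkeeper's mix.
  the kicker's payoff from aim Right: q·(-7) + (1−q)·(-5) = -2q - 5
  the kicker's payoff from aim Left: q·8 + (1−q)·(-6) = 14q - 6
  -2q - 5 = 14q - 6  ⇒  -16q = -1  ⇒  q = 1/16.

p = 7/8, q = 1/16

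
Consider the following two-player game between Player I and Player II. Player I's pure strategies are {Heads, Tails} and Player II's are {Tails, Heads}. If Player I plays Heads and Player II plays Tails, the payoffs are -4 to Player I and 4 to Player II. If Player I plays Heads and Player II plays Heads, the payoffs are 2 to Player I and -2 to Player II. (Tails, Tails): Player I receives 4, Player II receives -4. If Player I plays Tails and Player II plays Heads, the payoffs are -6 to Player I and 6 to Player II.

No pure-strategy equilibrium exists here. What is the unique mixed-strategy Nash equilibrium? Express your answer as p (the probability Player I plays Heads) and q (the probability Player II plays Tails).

In a mixed equilibrium Player II is indifferent between Tails and Heads; this condition fixes p.
  Player II's expected payoff from Tails: p·4 + (1−p)·(-4) = 8p - 4
  Player II's expected payoff from Heads: p·(-2) + (1−p)·6 = -8p + 6
  8p - 4 = -8p + 6  ⇒  16p = 10  ⇒  p = 5/8.
Set Player I's expected payoff from Heads equal to that from Tails:
  Player I's payoff from Heads: q·(-4) + (1−q)·2 = -6q + 2
  Player I's payoff from Tails: q·4 + (1−q)·(-6) = 10q - 6
  -6q + 2 = 10q - 6  ⇒  -16q = -8  ⇒  q = 1/2.

p = 5/8, q = 1/2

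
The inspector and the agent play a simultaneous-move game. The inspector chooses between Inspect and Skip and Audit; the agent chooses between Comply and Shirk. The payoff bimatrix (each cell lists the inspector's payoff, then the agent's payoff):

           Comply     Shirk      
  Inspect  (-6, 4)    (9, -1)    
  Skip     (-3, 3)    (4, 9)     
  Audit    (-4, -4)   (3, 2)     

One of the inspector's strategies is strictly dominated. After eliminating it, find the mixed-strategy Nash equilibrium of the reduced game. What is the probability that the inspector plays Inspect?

The inspector's strategy Audit is strictly dominated by Skip: -3 > -4 and 4 > 3. Eliminate Audit.
For the agent to be willing to mix, the agent must be indifferent between Comply and Shirk, which pins down the inspector's mix.
  the agent's expected payoff from Comply: p·4 + (1−p)·3 = p + 3
  the agent's expected payoff from Shirk: p·(-1) + (1−p)·9 = -10p + 9
  p + 3 = -10p + 9  ⇒  11p = 6  ⇒  p = 6/11.

p = 6/11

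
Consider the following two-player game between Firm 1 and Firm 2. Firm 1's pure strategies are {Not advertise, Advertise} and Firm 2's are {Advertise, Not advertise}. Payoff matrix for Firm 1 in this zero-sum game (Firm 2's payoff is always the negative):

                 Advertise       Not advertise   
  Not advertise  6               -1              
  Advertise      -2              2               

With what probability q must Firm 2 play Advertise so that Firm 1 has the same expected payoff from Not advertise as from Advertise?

For Firm 1 to be willing to mix, Firm 1 must be indifferent between Not advertise and Advertise, which pins down Firm 2's mix.
  Firm 1's payoff from Not advertise: q·6 + (1−q)·(-1) = 7q - 1
  Firm 1's payoff from Advertise: q·(-2) + (1−q)·2 = -4q + 2
  7q - 1 = -4q + 2  ⇒  11q = 3  ⇒  q = 3/11.

q = 3/11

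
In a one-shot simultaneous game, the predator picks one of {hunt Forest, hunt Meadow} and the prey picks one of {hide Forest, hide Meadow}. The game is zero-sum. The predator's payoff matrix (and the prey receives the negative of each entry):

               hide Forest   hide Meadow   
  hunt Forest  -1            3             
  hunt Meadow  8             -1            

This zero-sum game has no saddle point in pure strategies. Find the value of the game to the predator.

v = 23/13

In a mixed equilibrium the predator is indifferent between hunt Forest and hunt Meadow; this condition fixes q.
  the predator's payoff from hunt Forest: q·(-1) + (1−q)·3 = -4q + 3
  the predator's payoff from hunt Meadow: q·8 + (1−q)·(-1) = 9q - 1
  -4q + 3 = 9q - 1  ⇒  -13q = -4  ⇒  q = 4/13.
The value is the predator's expected payoff against this mix (using hunt Forest): (4/13)·(-1) + (9/13)·3 = 23/13.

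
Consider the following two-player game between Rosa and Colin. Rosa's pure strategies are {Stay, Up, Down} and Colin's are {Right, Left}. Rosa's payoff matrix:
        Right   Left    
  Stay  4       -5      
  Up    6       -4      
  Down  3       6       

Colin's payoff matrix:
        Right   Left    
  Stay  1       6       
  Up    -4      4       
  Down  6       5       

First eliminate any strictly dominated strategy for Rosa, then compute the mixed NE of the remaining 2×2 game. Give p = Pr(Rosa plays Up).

Rosa's strategy Stay is strictly dominated by Up: 6 > 4 and -4 > -5. Eliminate Stay.
Rosa's mix must leave Colin indifferent between Right and Left.
  Colin's payoff to Right: p·(-4) + (1−p)·6 = -10p + 6
  Colin's payoff to Left: p·4 + (1−p)·5 = -p + 5
  -10p + 6 = -p + 5  ⇒  -9p = -1  ⇒  p = 1/9.

p = 1/9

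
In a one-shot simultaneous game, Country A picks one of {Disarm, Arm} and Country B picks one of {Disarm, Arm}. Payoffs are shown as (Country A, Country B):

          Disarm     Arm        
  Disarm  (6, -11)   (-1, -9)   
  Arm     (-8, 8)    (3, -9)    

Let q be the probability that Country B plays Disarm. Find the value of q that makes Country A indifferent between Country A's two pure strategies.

q = 2/9

For Country A to be willing to mix, Country A must be indifferent between Disarm and Arm, which pins down Country B's mix.
  Country A's payoff to Disarm: q·6 + (1−q)·(-1) = 7q - 1
  Country A's payoff to Arm: q·(-8) + (1−q)·3 = -11q + 3
  7q - 1 = -11q + 3  ⇒  18q = 4  ⇒  q = 2/9.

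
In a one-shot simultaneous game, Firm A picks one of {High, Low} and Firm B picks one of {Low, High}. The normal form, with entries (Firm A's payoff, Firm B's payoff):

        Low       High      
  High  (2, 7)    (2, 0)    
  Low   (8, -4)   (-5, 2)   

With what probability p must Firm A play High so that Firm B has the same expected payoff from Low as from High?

p = 6/13

For Firm B to be willing to mix, Firm B must be indifferent between Low and High, which pins down Firm A's mix.
  Firm B's expected payoff from Low: p·7 + (1−p)·(-4) = 11p - 4
  Firm B's expected payoff from High: p·0 + (1−p)·2 = -2p + 2
  11p - 4 = -2p + 2  ⇒  13p = 6  ⇒  p = 6/13.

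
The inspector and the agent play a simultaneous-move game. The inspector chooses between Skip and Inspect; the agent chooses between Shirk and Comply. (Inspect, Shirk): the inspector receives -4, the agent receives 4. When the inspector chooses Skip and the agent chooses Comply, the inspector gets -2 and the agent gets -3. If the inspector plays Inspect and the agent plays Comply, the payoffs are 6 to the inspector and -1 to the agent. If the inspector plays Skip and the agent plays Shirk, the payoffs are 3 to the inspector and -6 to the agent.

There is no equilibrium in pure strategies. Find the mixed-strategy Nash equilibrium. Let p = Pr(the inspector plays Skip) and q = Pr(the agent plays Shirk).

In a mixed equilibrium the agent is indifferent between Shirk and Comply; this condition fixes p.
  the agent's payoff from Shirk: p·(-6) + (1−p)·4 = -10p + 4
  the agent's payoff from Comply: p·(-3) + (1−p)·(-1) = -2p - 1
  -10p + 4 = -2p - 1  ⇒  -8p = -5  ⇒  p = 5/8.
For the inspector to be willing to mix, the inspector must be indifferent between Skip and Inspect, which pins down the agent's mix.
  the inspector's payoff from Skip: q·3 + (1−q)·(-2) = 5q - 2
  the inspector's payoff from Inspect: q·(-4) + (1−q)·6 = -10q + 6
  5q - 2 = -10q + 6  ⇒  15q = 8  ⇒  q = 8/15.

p = 5/8, q = 8/15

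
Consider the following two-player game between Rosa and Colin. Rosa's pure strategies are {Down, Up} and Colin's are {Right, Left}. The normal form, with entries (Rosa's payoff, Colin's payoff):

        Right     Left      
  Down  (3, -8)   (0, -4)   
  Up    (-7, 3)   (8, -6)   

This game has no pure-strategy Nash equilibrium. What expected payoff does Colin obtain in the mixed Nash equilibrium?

Set Colin's expected payoff from Right equal to that from Left:
  Colin's payoff to Right: p·(-8) + (1−p)·3 = -11p + 3
  Colin's payoff to Left: p·(-4) + (1−p)·(-6) = 2p - 6
  -11p + 3 = 2p - 6  ⇒  -13p = -9  ⇒  p = 9/13.
At equilibrium Colin is indifferent across columns, so Colin's payoff equals the payoff from Right: (9/13)·(-8) + (4/13)·3 = -60/13.

-60/13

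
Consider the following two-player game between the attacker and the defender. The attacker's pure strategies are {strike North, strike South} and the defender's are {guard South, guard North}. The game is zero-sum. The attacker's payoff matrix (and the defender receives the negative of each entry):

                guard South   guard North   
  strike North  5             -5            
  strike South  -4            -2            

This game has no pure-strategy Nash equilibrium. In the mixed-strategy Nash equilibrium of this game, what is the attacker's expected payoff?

-5/2

In a mixed equilibrium the attacker is indifferent between strike North and strike South; this condition fixes q.
  the attacker's expected payoff from strike North: q·5 + (1−q)·(-5) = 10q - 5
  the attacker's expected payoff from strike South: q·(-4) + (1−q)·(-2) = -2q - 2
  10q - 5 = -2q - 2  ⇒  12q = 3  ⇒  q = 1/4.
At equilibrium the attacker is indifferent across rows, so the attacker's payoff equals the payoff from strike North: (1/4)·5 + (3/4)·(-5) = -5/2.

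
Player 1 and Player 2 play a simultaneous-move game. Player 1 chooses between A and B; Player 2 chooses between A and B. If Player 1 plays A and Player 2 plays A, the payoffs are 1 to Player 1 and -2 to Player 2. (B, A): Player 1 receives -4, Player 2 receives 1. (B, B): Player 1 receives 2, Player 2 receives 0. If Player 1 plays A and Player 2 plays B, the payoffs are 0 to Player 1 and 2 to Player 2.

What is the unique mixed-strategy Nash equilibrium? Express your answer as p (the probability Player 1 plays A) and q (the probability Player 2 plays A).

p = 1/5, q = 2/7

Set Player 2's expected payoff from A equal to that from B:
  Player 2's payoff to A: p·(-2) + (1−p)·1 = -3p + 1
  Player 2's payoff to B: p·2 + (1−p)·0 = 2p
  -3p + 1 = 2p  ⇒  -5p = -1  ⇒  p = 1/5.
For Player 1 to be willing to mix, Player 1 must be indifferent between A and B, which pins down Player 2's mix.
  Player 1's expected payoff from A: q·1 + (1−q)·0 = q
  Player 1's expected payoff from B: q·(-4) + (1−q)·2 = -6q + 2
  q = -6q + 2  ⇒  7q = 2  ⇒  q = 2/7.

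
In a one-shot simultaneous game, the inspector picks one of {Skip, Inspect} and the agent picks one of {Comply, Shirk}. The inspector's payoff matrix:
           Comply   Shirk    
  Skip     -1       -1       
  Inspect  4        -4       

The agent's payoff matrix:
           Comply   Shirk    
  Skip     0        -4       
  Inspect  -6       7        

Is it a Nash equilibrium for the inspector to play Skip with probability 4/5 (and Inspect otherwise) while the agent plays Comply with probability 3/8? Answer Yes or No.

Given the inspector's mix p = 4/5, the agent's payoff from Comply is -6/5 but from Shirk is -9/5. The agent strictly prefers Comply, so the agent would not mix.
So the proposed profile is not a Nash equilibrium.

No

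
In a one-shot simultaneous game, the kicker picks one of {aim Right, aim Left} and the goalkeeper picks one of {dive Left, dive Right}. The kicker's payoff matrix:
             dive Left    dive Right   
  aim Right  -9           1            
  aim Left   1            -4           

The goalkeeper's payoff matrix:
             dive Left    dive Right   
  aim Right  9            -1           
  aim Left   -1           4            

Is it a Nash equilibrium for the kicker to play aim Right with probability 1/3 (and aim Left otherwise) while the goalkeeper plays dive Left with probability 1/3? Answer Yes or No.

Yes

Check the goalkeeper's indifference given the kicker's mix p = 1/3:
  payoff from dive Left = 7/3; payoff from dive Right = 7/3 — equal.
Check the kicker's indifference given the goalkeeper's mix q = 1/3:
  payoff from aim Right = -7/3; payoff from aim Left = -7/3 — equal.
Both players are indifferent, so neither can profitably deviate.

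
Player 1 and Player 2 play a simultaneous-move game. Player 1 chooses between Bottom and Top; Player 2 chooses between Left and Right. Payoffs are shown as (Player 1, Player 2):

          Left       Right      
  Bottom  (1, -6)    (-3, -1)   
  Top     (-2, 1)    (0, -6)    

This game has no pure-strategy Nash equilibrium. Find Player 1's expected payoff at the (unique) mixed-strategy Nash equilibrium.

Player 1's indifference between Bottom and Top determines Player 2's mixing probability q:
  Player 1's payoff from Bottom: q·1 + (1−q)·(-3) = 4q - 3
  Player 1's payoff from Top: q·(-2) + (1−q)·0 = -2q
  4q - 3 = -2q  ⇒  6q = 3  ⇒  q = 1/2.
At equilibrium Player 1 is indifferent across rows, so Player 1's payoff equals the payoff from Bottom: (1/2)·1 + (1/2)·(-3) = -1.

-1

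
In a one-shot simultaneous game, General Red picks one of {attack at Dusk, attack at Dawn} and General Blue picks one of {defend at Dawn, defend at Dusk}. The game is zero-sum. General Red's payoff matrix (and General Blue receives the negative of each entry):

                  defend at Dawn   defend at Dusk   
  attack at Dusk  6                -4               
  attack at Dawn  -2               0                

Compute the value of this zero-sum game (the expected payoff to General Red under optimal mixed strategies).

v = -2/3

Set General Red's expected payoff from attack at Dusk equal to that from attack at Dawn:
  General Red's payoff to attack at Dusk: q·6 + (1−q)·(-4) = 10q - 4
  General Red's payoff to attack at Dawn: q·(-2) + (1−q)·0 = -2q
  10q - 4 = -2q  ⇒  12q = 4  ⇒  q = 1/3.
The value is General Red's expected payoff against this mix (using attack at Dusk): (1/3)·6 + (2/3)·(-4) = -2/3.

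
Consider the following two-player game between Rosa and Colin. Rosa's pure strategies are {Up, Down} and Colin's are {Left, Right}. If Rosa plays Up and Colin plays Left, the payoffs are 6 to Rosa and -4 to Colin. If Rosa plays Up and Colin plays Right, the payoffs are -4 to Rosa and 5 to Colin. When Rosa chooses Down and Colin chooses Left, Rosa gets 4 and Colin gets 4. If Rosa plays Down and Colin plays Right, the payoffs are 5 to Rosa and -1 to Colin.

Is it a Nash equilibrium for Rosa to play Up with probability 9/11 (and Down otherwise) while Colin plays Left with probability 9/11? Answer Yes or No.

Given Rosa's mix p = 9/11, Colin's payoff from Left is -28/11 but from Right is 43/11. Colin strictly prefers Right, so Colin would not mix.
So the proposed profile is not a Nash equilibrium.

No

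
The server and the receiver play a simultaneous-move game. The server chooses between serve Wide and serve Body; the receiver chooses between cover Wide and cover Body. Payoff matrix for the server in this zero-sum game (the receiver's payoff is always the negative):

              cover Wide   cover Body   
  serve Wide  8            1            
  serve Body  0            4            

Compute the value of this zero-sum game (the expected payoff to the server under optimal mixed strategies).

In a mixed equilibrium the server is indifferent between serve Wide and serve Body; this condition fixes q.
  the server's expected payoff from serve Wide: q·8 + (1−q)·1 = 7q + 1
  the server's expected payoff from serve Body: q·0 + (1−q)·4 = -4q + 4
  7q + 1 = -4q + 4  ⇒  11q = 3  ⇒  q = 3/11.
The value is the server's expected payoff against this mix (using serve Wide): (3/11)·8 + (8/11)·1 = 32/11.

v = 32/11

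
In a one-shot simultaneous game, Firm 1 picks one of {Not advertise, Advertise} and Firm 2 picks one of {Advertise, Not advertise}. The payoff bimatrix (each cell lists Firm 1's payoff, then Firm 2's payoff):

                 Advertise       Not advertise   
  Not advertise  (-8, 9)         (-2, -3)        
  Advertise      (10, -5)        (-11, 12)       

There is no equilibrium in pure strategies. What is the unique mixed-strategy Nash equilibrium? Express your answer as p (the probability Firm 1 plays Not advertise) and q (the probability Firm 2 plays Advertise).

For Firm 2 to be willing to mix, Firm 2 must be indifferent between Advertise and Not advertise, which pins down Firm 1's mix.
  Firm 2's expected payoff from Advertise: p·9 + (1−p)·(-5) = 14p - 5
  Firm 2's expected payoff from Not advertise: p·(-3) + (1−p)·12 = -15p + 12
  14p - 5 = -15p + 12  ⇒  29p = 17  ⇒  p = 17/29.
In a mixed equilibrium Firm 1 is indifferent between Not advertise and Advertise; this condition fixes q.
  Firm 1's payoff to Not advertise: q·(-8) + (1−q)·(-2) = -6q - 2
  Firm 1's payoff to Advertise: q·10 + (1−q)·(-11) = 21q - 11
  -6q - 2 = 21q - 11  ⇒  -27q = -9  ⇒  q = 1/3.

p = 17/29, q = 1/3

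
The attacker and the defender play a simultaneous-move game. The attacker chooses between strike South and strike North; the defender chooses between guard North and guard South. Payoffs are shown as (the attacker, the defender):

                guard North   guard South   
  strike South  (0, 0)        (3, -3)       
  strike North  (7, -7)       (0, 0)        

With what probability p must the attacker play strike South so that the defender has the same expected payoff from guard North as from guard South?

The attacker's mix must leave the defender indifferent between guard North and guard South.
  the defender's payoff from guard North: p·0 + (1−p)·(-7) = 7p - 7
  the defender's payoff from guard South: p·(-3) + (1−p)·0 = -3p
  7p - 7 = -3p  ⇒  10p = 7  ⇒  p = 7/10.

p = 7/10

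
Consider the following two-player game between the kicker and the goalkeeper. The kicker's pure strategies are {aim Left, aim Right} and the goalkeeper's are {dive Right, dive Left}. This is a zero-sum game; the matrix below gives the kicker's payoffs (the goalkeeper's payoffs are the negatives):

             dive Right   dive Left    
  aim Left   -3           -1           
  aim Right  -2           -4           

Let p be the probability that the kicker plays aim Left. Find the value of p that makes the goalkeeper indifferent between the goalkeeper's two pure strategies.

p = 1/2

The kicker's mix must leave the goalkeeper indifferent between dive Right and dive Left.
  the goalkeeper's payoff to dive Right: p·3 + (1−p)·2 = p + 2
  the goalkeeper's payoff to dive Left: p·1 + (1−p)·4 = -3p + 4
  p + 2 = -3p + 4  ⇒  4p = 2  ⇒  p = 1/2.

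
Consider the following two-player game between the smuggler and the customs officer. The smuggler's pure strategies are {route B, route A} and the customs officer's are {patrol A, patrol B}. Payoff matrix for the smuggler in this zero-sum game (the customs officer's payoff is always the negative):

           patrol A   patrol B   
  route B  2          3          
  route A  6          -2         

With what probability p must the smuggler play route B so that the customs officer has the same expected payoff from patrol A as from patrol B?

p = 8/9

For the customs officer to be willing to mix, the customs officer must be indifferent between patrol A and patrol B, which pins down the smuggler's mix.
  the customs officer's payoff to patrol A: p·(-2) + (1−p)·(-6) = 4p - 6
  the customs officer's payoff to patrol B: p·(-3) + (1−p)·2 = -5p + 2
  4p - 6 = -5p + 2  ⇒  9p = 8  ⇒  p = 8/9.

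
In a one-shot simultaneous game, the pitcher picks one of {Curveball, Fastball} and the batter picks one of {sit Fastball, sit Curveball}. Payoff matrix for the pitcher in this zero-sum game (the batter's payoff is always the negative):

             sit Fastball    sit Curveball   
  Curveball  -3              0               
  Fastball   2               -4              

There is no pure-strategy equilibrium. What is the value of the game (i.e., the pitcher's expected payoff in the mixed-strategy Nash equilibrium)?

For the pitcher to be willing to mix, the pitcher must be indifferent between Curveball and Fastball, which pins down the batter's mix.
  the pitcher's payoff from Curveball: q·(-3) + (1−q)·0 = -3q
  the pitcher's payoff from Fastball: q·2 + (1−q)·(-4) = 6q - 4
  -3q = 6q - 4  ⇒  -9q = -4  ⇒  q = 4/9.
The value is the pitcher's expected payoff against this mix (using Curveball): (4/9)·(-3) + (5/9)·0 = -4/3.

v = -4/3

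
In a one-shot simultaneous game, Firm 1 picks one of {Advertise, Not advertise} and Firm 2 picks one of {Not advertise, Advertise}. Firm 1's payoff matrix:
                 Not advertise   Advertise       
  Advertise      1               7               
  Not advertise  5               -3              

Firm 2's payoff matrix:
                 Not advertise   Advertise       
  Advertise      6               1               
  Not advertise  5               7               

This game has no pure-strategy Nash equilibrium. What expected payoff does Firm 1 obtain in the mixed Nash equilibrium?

19/7

In a mixed equilibrium Firm 1 is indifferent between Advertise and Not advertise; this condition fixes q.
  Firm 1's payoff from Advertise: q·1 + (1−q)·7 = -6q + 7
  Firm 1's payoff from Not advertise: q·5 + (1−q)·(-3) = 8q - 3
  -6q + 7 = 8q - 3  ⇒  -14q = -10  ⇒  q = 5/7.
At equilibrium Firm 1 is indifferent across rows, so Firm 1's payoff equals the payoff from Advertise: (5/7)·1 + (2/7)·7 = 19/7.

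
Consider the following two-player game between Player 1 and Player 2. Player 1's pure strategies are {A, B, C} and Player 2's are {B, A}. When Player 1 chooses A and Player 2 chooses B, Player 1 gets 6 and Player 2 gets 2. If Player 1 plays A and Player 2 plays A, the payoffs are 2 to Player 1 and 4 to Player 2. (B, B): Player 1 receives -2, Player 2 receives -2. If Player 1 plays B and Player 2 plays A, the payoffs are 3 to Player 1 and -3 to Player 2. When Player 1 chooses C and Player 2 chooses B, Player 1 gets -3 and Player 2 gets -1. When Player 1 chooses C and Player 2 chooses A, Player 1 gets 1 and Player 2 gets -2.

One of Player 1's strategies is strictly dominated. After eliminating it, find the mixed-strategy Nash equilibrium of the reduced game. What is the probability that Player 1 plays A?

p = 1/3

Player 1's strategy C is strictly dominated by B: -2 > -3 and 3 > 1. Eliminate C.
Set Player 2's expected payoff from B equal to that from A:
  Player 2's payoff to B: p·2 + (1−p)·(-2) = 4p - 2
  Player 2's payoff to A: p·4 + (1−p)·(-3) = 7p - 3
  4p - 2 = 7p - 3  ⇒  -3p = -1  ⇒  p = 1/3.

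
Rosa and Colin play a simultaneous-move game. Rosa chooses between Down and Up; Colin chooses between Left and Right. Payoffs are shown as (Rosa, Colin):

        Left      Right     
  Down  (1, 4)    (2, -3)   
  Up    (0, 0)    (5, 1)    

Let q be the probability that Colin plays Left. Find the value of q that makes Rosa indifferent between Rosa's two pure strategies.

Set Rosa's expected payoff from Down equal to that from Up:
  Rosa's expected payoff from Down: q·1 + (1−q)·2 = -q + 2
  Rosa's expected payoff from Up: q·0 + (1−q)·5 = -5q + 5
  -q + 2 = -5q + 5  ⇒  4q = 3  ⇒  q = 3/4.

q = 3/4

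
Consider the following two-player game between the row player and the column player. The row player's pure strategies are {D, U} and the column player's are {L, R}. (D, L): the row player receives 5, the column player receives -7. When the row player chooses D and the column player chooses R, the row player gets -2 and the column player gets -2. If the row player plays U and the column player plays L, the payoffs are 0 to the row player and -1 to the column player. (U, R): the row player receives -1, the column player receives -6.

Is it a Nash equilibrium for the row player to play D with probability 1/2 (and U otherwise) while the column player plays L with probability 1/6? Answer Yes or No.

Check the column player's indifference given the row player's mix p = 1/2:
  payoff from L = -4; payoff from R = -4 — equal.
Check the row player's indifference given the column player's mix q = 1/6:
  payoff from D = -5/6; payoff from U = -5/6 — equal.
Both players are indifferent, so neither can profitably deviate.

Yes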